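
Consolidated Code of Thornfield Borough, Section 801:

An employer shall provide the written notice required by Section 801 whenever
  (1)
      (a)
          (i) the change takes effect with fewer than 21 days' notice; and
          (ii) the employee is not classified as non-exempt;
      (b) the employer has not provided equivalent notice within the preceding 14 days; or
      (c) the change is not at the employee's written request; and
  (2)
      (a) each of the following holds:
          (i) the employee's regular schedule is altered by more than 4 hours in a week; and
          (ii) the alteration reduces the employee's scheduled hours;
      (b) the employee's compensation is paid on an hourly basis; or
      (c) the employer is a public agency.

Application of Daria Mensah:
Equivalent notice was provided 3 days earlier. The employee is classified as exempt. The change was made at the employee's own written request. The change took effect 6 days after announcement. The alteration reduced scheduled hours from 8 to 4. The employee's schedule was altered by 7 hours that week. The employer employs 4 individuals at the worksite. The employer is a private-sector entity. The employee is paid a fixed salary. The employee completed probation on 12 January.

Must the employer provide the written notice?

(i) < 21 days' notice — met.
(ii) not (non-exempt) — met.
(a) = T AND T = true.
(b) no recent notice — fails.
(c) not employee-requested — fails.
(1): T OR F OR F → true.
(i) schedule shift > 4h — met.
(ii) hours reduced — met.
So (a) is satisfied (T AND T).
(b) hourly-paid — not satisfied.
(c) public agency — not satisfied.
So (2) is satisfied (T OR F OR F).
Overall: T AND T → true.

Yes — required.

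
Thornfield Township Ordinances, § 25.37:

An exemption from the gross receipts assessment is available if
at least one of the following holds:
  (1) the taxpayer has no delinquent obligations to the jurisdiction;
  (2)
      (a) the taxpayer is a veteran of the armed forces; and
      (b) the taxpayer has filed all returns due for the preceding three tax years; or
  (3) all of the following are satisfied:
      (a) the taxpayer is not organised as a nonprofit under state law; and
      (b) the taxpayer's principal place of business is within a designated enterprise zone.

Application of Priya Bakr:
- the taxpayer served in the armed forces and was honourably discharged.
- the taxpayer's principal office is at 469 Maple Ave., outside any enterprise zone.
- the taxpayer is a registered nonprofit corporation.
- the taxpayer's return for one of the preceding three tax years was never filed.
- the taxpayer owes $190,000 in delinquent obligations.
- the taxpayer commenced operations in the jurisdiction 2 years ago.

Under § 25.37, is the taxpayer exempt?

No — not exempt.

(1) no delinquency — not met.
(a) veteran — satisfied.
(b) returns current — fails.
(2) = T AND F = false.
(a) not (nonprofit) — not met.
(b) in enterprise zone — not satisfied.
(3) = F AND F = false.
So Overall is not satisfied (F OR F OR F).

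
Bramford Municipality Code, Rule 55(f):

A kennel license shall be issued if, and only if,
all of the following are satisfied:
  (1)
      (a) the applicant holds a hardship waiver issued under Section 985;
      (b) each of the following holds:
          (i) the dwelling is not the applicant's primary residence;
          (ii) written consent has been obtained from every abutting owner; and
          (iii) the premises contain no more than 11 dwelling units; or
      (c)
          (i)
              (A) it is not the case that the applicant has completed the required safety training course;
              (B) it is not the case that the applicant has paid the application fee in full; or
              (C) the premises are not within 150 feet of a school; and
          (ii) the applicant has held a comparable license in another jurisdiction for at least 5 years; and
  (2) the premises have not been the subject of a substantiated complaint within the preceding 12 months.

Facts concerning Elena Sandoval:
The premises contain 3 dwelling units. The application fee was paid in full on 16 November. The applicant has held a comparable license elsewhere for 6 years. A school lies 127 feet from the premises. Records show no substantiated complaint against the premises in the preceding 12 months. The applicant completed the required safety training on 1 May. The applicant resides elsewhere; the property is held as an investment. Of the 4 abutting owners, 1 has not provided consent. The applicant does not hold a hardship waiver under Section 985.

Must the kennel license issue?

(a) hardship waiver — not met.
(i) not (primary residence) — met.
(ii) all abutters consent — fails.
(iii) ≤ 11 units — satisfied.
(b): T AND F AND T → false.
(A) not (safety training) — fails.
(B) not (fee paid) — not met.
(C) ≥150 ft from school — not met.
So (i) is not satisfied (F OR F OR F).
(ii) prior license ≥ 5 yr — met.
(c) = F AND T = false.
(1) = F OR F OR F = false.
(2) no complaint in 12 mo. — met.
Overall = F AND T = false.

No — denied.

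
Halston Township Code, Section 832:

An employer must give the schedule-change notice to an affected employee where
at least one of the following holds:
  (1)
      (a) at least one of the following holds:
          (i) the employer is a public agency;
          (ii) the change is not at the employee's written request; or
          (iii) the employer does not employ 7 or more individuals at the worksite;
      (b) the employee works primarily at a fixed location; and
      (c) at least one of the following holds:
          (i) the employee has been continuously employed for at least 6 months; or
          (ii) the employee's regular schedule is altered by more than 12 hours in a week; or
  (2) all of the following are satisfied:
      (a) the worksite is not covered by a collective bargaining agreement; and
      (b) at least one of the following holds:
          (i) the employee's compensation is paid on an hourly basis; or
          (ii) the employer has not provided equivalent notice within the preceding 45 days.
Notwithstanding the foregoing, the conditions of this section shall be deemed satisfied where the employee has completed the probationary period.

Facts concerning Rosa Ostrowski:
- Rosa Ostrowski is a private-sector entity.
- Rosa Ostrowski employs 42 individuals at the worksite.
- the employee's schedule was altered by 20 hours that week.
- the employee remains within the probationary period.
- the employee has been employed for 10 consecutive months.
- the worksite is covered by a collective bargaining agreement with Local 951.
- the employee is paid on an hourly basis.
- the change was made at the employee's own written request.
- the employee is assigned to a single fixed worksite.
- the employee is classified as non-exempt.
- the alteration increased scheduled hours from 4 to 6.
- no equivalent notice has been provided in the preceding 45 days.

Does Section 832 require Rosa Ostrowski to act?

(i) public agency — not satisfied.
(ii) not employee-requested — not satisfied.
(iii) not (≥ 7 at site) — not met.
So (a) is not satisfied (F OR F OR F).
(b) fixed location — met.
(i) tenure ≥ 6 mo. — satisfied.
(ii) schedule shift > 12h — met.
(c): T OR T → true.
So (1) is not satisfied (F AND T AND T).
(a) no CBA — fails.
(i) hourly-paid — met.
(ii) no recent notice — satisfied.
So (b) is satisfied (T OR T).
So (2) is not satisfied (F AND T).
Overall = F OR F = false.
Exception (past probation) — not satisfied.
Result: main false OR exception false → false.

No — not required.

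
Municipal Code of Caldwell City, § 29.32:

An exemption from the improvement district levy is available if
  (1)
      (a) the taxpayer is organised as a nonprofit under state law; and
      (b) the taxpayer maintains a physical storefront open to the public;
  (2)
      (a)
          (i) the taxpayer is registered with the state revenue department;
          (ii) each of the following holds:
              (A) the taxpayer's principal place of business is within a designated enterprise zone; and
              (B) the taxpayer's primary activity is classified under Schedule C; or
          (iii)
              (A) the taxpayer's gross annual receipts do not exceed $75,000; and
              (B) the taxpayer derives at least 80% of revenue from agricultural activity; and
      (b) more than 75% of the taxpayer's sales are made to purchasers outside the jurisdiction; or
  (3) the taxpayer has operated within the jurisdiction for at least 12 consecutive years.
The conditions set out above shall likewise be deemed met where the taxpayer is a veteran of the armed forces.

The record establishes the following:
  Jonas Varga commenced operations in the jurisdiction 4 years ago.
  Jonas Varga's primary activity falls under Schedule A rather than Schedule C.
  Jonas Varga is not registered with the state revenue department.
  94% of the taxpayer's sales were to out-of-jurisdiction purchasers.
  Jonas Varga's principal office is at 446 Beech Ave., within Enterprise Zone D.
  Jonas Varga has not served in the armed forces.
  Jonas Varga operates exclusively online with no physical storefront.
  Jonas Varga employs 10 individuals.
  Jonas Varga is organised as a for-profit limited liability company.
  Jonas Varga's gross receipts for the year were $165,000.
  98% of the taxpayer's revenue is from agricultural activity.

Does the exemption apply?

(a) nonprofit — fails.
(b) has storefront — fails.
(1) = F AND F = false.
(i) state-registered — fails.
(A) in enterprise zone — met.
(B) Schedule C activity — not satisfied.
So (ii) is not satisfied (T AND F).
(A) receipts ≤ $75,000 — not satisfied.
(B) ≥80% agricultural — holds.
(iii): F AND T → false.
(a) = F OR F OR F = false.
(b) >75% out-of-jur. sales — holds.
(2) = F AND T = false.
(3) ≥ 12 yrs in jurisdiction — not satisfied.
Overall = F OR F OR F = false.
Exception (veteran) — not satisfied.
Result: main false OR exception false → false.

No — not exempt.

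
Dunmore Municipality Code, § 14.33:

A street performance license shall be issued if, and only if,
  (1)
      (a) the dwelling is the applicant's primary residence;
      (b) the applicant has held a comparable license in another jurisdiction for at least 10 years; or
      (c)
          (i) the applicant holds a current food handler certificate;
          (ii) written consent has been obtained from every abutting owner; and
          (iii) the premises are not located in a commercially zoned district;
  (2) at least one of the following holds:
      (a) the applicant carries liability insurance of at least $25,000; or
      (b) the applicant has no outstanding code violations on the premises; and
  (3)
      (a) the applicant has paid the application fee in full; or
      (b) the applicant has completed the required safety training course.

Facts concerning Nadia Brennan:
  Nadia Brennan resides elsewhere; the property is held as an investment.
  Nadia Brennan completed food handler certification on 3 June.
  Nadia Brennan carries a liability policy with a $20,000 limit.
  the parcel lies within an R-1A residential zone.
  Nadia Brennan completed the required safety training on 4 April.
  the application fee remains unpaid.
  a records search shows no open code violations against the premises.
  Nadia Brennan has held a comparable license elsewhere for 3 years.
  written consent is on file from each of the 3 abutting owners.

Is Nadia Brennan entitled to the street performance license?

(a) primary residence — fails.
(b) prior license ≥ 10 yr — not met.
(i) food handler cert. — met.
(ii) all abutters consent — satisfied.
(iii) not (commercially zoned) — satisfied.
(c): T AND T AND T → true.
So (1) is satisfied (F OR F OR T).
(a) insurance ≥ $25,000 — not met.
(b) no code violations — met.
So (2) is satisfied (F OR T).
(a) fee paid — fails.
(b) safety training — satisfied.
(3): F OR T → true.
So Overall is satisfied (T AND T AND T).

Yes — granted.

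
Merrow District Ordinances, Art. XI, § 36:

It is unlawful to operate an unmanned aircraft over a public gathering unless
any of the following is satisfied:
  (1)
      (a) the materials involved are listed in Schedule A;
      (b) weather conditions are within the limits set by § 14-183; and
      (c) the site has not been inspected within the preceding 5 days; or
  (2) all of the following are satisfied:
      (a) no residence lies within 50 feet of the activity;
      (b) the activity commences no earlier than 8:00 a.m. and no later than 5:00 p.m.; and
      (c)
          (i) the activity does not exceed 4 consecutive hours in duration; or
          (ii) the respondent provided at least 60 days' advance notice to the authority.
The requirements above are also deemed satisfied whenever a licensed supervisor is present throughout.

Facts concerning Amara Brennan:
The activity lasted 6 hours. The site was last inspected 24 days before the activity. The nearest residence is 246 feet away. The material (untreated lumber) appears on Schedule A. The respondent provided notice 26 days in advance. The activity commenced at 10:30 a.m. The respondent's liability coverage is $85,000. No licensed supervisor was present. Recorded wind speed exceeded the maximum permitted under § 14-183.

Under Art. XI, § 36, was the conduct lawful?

No — unlawful.

(a) Schedule A material — met.
(b) weather ok — not met.
(c) not (site inspected) — satisfied.
(1): T AND F AND T → false.
(a) no residence in 50 ft — holds.
(b) start within hours — satisfied.
(i) ≤ 4 hrs duration — not satisfied.
(ii) ≥60 days' notice — fails.
So (c) is not satisfied (F OR F).
(2) = T AND T AND F = false.
Overall: F OR F → false.
Exception (supervisor present) — not satisfied.
Result: main false OR exception false → false.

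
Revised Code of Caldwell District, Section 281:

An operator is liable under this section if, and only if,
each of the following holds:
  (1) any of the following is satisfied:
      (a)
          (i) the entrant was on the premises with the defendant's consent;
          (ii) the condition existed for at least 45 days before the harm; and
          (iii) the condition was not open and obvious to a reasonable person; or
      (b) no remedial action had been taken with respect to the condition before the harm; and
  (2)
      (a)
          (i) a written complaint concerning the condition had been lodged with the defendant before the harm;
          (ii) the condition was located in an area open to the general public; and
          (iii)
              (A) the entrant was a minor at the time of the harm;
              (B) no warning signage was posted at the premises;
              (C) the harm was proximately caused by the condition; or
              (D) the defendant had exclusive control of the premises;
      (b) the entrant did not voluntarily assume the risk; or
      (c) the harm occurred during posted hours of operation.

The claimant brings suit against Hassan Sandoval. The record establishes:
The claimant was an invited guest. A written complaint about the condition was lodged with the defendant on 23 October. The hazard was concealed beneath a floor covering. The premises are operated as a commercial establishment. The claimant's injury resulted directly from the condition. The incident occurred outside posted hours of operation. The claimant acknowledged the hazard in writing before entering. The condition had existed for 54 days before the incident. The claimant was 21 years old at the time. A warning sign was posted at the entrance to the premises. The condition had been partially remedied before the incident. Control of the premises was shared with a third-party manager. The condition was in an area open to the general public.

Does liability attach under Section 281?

(i) consent to enter — met.
(ii) condition ≥45 days old — met.
(iii) not open/obvious — satisfied.
So (a) is satisfied (T AND T AND T).
(b) no remedial action — not met.
So (1) is satisfied (T OR F).
(i) complaint lodged — satisfied.
(ii) public area — met.
(A) entrant a minor — fails.
(B) no signage posted — not met.
(C) proximate cause — met.
(D) exclusive control — fails.
(iii) = F OR F OR T OR F = true.
(a): T AND T AND T → true.
(b) no assumed risk — not satisfied.
(c) during posted hours — not met.
(2): T OR F OR F → true.
So Overall is satisfied (T AND T).

Yes — liable.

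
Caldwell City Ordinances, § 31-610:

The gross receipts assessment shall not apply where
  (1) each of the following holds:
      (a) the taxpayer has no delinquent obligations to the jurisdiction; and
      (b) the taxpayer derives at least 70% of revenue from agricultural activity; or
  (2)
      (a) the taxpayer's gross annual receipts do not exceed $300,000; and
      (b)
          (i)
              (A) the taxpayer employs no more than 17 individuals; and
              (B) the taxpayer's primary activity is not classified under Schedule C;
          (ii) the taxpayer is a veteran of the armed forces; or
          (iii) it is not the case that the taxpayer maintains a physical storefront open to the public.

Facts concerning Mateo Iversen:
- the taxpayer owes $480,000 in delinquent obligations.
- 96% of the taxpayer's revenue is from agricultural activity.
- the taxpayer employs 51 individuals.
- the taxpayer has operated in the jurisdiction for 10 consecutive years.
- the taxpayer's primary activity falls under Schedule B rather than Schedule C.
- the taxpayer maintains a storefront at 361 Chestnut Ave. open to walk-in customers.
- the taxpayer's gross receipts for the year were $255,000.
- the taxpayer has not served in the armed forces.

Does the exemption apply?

No — not exempt.

(a) no delinquency — not met.
(b) ≥70% agricultural — met.
(1): F AND T → false.
(a) receipts ≤ $300,000 — met.
(A) ≤ 17 employees — not met.
(B) not (Schedule C activity) — satisfied.
So (i) is not satisfied (F AND T).
(ii) veteran — fails.
(iii) not (has storefront) — not satisfied.
So (b) is not satisfied (F OR F OR F).
So (2) is not satisfied (T AND F).
So Overall is not satisfied (F OR F).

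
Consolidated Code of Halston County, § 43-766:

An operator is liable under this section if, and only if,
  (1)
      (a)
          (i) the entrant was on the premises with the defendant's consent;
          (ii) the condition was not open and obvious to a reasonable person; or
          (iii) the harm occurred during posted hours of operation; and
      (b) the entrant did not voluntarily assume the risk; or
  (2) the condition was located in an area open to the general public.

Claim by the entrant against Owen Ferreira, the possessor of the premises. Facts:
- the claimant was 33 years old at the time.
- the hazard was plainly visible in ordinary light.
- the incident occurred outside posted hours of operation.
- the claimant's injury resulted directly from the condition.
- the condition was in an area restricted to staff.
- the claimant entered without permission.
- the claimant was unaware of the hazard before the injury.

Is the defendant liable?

No — not liable.

(i) consent to enter — not met.
(ii) not open/obvious — not met.
(iii) during posted hours — fails.
(a) = F OR F OR F = false.
(b) no assumed risk — holds.
(1): F AND T → false.
(2) public area — not satisfied.
So Overall is not satisfied (F OR F).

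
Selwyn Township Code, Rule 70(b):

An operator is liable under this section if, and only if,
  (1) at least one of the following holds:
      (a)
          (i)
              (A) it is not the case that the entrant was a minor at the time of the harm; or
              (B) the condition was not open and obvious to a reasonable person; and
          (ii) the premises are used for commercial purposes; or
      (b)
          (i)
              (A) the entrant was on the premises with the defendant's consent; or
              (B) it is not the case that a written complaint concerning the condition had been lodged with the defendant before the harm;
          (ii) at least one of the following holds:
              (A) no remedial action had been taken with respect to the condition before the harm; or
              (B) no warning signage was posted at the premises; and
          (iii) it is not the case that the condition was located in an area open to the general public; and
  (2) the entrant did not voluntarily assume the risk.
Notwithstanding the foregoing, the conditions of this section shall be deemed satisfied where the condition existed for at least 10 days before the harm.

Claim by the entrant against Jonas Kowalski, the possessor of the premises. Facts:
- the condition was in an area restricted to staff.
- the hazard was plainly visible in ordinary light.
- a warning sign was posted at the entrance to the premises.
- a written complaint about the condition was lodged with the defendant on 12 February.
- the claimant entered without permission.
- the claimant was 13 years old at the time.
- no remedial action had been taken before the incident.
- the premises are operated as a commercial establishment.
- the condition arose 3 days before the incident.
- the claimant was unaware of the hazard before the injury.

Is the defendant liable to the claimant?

(A) not (entrant a minor) — fails.
(B) not open/obvious — not met.
(i): F OR F → false.
(ii) commercial use — satisfied.
So (a) is not satisfied (F AND T).
(A) consent to enter — not satisfied.
(B) not (complaint lodged) — fails.
So (i) is not satisfied (F OR F).
(A) no remedial action — satisfied.
(B) no signage posted — fails.
(ii) = T OR F = true.
(iii) not (public area) — holds.
So (b) is not satisfied (F AND T AND T).
So (1) is not satisfied (F OR F).
(2) no assumed risk — holds.
Overall = F AND T = false.
Exception (condition ≥10 days old) — not satisfied.
Result: main false OR exception false → false.

No — not liable.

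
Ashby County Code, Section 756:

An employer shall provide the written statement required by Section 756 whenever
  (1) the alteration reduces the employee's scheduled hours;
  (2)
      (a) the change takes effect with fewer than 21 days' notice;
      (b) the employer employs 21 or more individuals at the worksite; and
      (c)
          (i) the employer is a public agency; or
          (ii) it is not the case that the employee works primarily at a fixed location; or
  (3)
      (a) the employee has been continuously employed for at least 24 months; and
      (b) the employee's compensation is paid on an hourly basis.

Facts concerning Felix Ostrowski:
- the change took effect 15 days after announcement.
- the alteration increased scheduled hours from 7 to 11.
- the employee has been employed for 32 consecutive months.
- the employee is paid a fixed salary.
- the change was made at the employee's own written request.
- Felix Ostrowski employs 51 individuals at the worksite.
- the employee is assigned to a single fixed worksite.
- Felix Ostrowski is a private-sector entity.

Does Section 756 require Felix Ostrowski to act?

(1) hours reduced — not met.
(a) < 21 days' notice — satisfied.
(b) ≥ 21 at site — met.
(i) public agency — not satisfied.
(ii) not (fixed location) — not satisfied.
So (c) is not satisfied (F OR F).
(2) = T AND T AND F = false.
(a) tenure ≥ 24 mo. — met.
(b) hourly-paid — not met.
(3): T AND F → false.
Overall: F OR F OR F → false.

No — not required.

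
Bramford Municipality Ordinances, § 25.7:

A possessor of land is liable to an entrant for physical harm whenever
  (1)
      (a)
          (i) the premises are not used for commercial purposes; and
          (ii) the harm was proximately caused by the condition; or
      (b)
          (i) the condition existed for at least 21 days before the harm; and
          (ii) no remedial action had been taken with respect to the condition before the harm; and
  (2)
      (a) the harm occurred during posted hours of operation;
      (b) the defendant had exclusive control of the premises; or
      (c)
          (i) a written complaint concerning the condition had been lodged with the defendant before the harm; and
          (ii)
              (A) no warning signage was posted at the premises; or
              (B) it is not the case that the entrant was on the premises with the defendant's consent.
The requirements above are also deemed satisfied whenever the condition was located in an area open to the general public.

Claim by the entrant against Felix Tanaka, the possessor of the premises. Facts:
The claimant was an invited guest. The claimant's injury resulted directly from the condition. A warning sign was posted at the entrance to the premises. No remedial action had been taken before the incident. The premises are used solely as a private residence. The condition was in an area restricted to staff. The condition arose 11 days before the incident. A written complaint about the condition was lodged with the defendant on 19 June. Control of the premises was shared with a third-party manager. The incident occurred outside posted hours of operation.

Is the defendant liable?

(i) not (commercial use) — met.
(ii) proximate cause — satisfied.
So (a) is satisfied (T AND T).
(i) condition ≥21 days old — not met.
(ii) no remedial action — satisfied.
(b): F AND T → false.
(1) = T OR F = true.
(a) during posted hours — not satisfied.
(b) exclusive control — fails.
(i) complaint lodged — holds.
(A) no signage posted — fails.
(B) not (consent to enter) — not satisfied.
(ii) = F OR F = false.
(c): T AND F → false.
(2) = F OR F OR F = false.
Overall: T AND F → false.
Exception (public area) — not satisfied.
Result: main false OR exception false → false.

No — not liable.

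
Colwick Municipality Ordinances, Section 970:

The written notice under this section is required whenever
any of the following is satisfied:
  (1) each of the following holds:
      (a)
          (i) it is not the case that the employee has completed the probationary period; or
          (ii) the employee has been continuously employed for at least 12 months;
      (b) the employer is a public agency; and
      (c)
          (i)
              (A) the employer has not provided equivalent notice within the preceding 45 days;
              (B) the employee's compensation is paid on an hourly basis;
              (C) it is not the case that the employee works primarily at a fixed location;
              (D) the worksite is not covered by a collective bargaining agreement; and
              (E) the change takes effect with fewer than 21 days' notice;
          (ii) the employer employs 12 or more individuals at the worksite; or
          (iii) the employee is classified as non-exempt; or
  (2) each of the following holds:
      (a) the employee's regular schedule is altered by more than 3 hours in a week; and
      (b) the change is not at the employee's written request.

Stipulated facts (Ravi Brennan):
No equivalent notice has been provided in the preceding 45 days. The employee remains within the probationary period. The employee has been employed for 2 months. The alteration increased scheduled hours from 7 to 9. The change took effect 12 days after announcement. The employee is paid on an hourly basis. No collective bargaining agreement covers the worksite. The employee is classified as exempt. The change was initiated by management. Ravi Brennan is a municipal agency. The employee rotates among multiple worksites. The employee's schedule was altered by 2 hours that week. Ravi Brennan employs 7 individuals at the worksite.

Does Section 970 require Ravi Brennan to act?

Yes — required.

(i) not (past probation) — holds.
(ii) tenure ≥ 12 mo. — not met.
So (a) is satisfied (T OR F).
(b) public agency — met.
(A) no recent notice — holds.
(B) hourly-paid — satisfied.
(C) not (fixed location) — met.
(D) no CBA — holds.
(E) < 21 days' notice — holds.
(i): T AND T AND T AND T AND T → true.
(ii) ≥ 12 at site — not met.
(iii) non-exempt — not met.
So (c) is satisfied (T OR F OR F).
(1): T AND T AND T → true.
(a) schedule shift > 3h — not met.
(b) not employee-requested — satisfied.
So (2) is not satisfied (F AND T).
So Overall is satisfied (T OR F).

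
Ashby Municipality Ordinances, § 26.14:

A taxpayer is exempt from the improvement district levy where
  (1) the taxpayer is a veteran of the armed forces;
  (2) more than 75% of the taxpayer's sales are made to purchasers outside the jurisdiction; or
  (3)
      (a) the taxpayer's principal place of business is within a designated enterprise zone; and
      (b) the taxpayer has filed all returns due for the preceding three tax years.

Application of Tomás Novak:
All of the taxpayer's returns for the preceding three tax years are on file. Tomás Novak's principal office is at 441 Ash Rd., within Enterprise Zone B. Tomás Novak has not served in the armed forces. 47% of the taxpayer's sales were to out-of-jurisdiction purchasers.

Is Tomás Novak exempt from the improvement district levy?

Yes — exempt.

(1) veteran — not met.
(2) >75% out-of-jur. sales — fails.
(a) in enterprise zone — met.
(b) returns current — holds.
(3): T AND T → true.
So Overall is satisfied (F OR F OR T).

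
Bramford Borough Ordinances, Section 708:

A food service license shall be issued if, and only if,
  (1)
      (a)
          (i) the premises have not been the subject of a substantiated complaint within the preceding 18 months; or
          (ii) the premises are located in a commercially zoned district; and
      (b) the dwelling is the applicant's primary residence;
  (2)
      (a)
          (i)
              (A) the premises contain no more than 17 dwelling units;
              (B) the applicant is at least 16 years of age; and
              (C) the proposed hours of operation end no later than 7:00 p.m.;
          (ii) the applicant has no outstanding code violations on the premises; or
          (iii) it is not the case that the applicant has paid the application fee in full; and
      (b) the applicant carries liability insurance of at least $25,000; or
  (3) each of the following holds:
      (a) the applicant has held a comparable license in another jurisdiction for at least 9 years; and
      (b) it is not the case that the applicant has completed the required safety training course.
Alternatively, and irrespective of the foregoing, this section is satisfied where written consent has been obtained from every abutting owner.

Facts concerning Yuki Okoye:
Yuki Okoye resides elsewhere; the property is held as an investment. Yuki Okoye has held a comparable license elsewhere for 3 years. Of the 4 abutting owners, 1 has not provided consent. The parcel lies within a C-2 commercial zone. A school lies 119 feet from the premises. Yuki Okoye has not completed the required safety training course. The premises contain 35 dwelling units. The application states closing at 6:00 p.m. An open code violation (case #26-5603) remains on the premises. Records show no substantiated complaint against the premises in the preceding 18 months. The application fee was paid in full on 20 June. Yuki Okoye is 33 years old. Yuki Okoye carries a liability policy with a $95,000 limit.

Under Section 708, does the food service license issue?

No — denied.

(i) no complaint in 18 mo. — holds.
(ii) commercially zoned — met.
(a): T OR T → true.
(b) primary residence — not met.
(1): T AND F → false.
(A) ≤ 17 units — not satisfied.
(B) age ≥ 16 — satisfied.
(C) closes by 7 p.m. — satisfied.
So (i) is not satisfied (F AND T AND T).
(ii) no code violations — not satisfied.
(iii) not (fee paid) — not satisfied.
(a) = F OR F OR F = false.
(b) insurance ≥ $25,000 — holds.
(2): F AND T → false.
(a) prior license ≥ 9 yr — fails.
(b) not (safety training) — satisfied.
So (3) is not satisfied (F AND T).
Overall: F OR F OR F → false.
Exception (all abutters consent) — not satisfied.
Result: main false OR exception false → false.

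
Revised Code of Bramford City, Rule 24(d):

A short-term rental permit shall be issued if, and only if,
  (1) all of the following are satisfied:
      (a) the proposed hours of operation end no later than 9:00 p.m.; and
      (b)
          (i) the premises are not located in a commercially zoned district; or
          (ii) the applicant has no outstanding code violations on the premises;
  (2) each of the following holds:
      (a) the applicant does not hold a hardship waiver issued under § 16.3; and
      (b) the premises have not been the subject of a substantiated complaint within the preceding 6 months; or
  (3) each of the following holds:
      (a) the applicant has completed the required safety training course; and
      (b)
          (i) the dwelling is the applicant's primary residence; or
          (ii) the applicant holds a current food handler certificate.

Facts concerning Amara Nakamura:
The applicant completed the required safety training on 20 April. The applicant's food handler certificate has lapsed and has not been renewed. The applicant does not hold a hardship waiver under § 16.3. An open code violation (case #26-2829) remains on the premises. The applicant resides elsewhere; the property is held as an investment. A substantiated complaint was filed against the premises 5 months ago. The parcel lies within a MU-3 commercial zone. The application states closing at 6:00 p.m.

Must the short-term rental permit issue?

No — denied.

(a) closes by 9 p.m. — met.
(i) not (commercially zoned) — not met.
(ii) no code violations — not satisfied.
(b) = F OR F = false.
So (1) is not satisfied (T AND F).
(a) not (hardship waiver) — satisfied.
(b) no complaint in 6 mo. — not met.
(2) = T AND F = false.
(a) safety training — holds.
(i) primary residence — not satisfied.
(ii) food handler cert. — not met.
(b): F OR F → false.
So (3) is not satisfied (T AND F).
Overall: F OR F OR F → false.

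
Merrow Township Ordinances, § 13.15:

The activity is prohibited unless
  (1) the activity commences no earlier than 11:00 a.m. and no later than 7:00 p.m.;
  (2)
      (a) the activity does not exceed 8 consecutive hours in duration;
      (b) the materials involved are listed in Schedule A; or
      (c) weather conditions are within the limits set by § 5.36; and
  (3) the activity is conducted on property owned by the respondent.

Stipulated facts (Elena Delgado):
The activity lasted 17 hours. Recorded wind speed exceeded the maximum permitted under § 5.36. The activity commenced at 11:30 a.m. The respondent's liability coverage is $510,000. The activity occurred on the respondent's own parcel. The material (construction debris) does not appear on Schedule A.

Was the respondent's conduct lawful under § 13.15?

No — unlawful.

(1) start within hours — met.
(a) ≤ 8 hrs duration — not satisfied.
(b) Schedule A material — fails.
(c) weather ok — fails.
(2) = F OR F OR F = false.
(3) own property — holds.
Overall: T AND F AND T → false.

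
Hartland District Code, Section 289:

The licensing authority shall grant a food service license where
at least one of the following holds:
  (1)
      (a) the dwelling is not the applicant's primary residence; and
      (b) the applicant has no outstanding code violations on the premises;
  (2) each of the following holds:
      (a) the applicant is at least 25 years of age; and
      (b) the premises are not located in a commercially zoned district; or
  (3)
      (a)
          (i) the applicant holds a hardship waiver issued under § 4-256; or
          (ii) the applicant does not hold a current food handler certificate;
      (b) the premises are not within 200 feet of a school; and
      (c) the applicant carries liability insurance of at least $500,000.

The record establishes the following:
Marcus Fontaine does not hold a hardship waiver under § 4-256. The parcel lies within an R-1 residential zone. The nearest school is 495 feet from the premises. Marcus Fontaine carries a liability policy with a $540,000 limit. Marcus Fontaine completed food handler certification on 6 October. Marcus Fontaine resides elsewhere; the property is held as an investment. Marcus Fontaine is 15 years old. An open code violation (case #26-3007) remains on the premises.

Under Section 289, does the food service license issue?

No — denied.

(a) not (primary residence) — holds.
(b) no code violations — not met.
(1): T AND F → false.
(a) age ≥ 25 — fails.
(b) not (commercially zoned) — holds.
(2): F AND T → false.
(i) hardship waiver — not met.
(ii) not (food handler cert.) — not satisfied.
(a): F OR F → false.
(b) ≥200 ft from school — holds.
(c) insurance ≥ $500,000 — met.
So (3) is not satisfied (F AND T AND T).
Overall: F OR F OR F → false.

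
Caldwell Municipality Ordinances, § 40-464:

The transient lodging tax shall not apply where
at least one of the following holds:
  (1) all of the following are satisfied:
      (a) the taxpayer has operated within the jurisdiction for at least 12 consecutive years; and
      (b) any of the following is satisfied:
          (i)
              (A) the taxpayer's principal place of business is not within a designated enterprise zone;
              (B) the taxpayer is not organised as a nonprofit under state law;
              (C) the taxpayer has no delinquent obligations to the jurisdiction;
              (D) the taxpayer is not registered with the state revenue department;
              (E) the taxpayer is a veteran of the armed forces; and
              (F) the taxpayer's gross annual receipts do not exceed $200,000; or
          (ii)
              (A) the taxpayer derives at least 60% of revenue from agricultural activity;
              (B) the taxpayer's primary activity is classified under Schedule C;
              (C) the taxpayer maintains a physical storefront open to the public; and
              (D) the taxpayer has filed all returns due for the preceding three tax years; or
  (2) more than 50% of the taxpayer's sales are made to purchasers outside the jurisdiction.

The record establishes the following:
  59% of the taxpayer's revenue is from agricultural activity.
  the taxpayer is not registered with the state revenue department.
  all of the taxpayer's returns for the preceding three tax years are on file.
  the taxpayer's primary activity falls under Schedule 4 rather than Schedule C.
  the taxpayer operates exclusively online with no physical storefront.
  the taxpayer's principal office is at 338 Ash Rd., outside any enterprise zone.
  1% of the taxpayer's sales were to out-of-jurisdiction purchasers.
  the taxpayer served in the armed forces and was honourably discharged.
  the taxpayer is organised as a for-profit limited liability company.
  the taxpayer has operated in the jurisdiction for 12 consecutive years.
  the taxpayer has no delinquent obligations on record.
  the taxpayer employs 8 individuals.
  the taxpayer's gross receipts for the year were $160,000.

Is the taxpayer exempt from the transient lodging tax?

(a) ≥ 12 yrs in jurisdiction — met.
(A) not (in enterprise zone) — satisfied.
(B) not (nonprofit) — met.
(C) no delinquency — met.
(D) not (state-registered) — holds.
(E) veteran — met.
(F) receipts ≤ $200,000 — holds.
So (i) is satisfied (T AND T AND T AND T AND T AND T).
(A) ≥60% agricultural — not satisfied.
(B) Schedule C activity — not satisfied.
(C) has storefront — not met.
(D) returns current — satisfied.
(ii) = F AND F AND F AND T = false.
So (b) is satisfied (T OR F).
(1) = T AND T = true.
(2) >50% out-of-jur. sales — not met.
Overall: T OR F → true.

Yes — exempt.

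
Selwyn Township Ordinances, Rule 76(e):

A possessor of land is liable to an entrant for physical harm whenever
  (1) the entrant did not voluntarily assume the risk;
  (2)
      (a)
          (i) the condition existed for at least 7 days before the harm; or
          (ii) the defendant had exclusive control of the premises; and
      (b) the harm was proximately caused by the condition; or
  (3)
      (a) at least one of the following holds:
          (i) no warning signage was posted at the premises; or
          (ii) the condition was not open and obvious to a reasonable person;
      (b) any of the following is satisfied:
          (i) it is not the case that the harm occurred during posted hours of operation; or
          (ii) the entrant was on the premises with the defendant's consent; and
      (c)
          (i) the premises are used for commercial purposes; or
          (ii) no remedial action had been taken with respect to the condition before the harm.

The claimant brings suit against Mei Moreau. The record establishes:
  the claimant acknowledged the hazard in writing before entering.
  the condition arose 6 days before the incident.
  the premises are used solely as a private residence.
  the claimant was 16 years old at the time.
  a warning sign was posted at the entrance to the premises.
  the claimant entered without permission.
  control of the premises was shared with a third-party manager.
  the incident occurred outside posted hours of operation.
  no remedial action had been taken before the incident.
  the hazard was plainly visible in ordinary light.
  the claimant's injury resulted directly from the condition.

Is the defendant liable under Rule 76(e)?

(1) no assumed risk — fails.
(i) condition ≥7 days old — not met.
(ii) exclusive control — not met.
(a): F OR F → false.
(b) proximate cause — satisfied.
(2): F AND T → false.
(i) no signage posted — not met.
(ii) not open/obvious — not satisfied.
(a) = F OR F = false.
(i) not (during posted hours) — met.
(ii) consent to enter — not met.
(b) = T OR F = true.
(i) commercial use — not met.
(ii) no remedial action — holds.
(c): F OR T → true.
(3) = F AND T AND T = false.
Overall: F OR F OR F → false.

No — not liable.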